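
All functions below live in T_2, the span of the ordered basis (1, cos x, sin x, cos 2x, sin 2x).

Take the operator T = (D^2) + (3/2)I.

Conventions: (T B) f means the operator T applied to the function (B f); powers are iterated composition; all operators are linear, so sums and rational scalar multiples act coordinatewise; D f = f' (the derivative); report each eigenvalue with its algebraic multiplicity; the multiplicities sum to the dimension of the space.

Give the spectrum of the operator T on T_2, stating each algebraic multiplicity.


image of 1: 3/2
image of cos x: (1/2)cos x
image of sin x: (1/2)sin x
image of cos 2x: -(5/2)cos 2x
image of sin 2x: -(5/2)sin 2x
the matrix is diagonal; its diagonal is (3/2, 1/2, 1/2, -5/2, -5/2)
for a triangular matrix the eigenvalues are the diagonal entries, with algebraic multiplicity their repetition count

λ = -5/2 (multiplicity 2), λ = 1/2 (multiplicity 2), λ = 3/2 (multiplicity 1)


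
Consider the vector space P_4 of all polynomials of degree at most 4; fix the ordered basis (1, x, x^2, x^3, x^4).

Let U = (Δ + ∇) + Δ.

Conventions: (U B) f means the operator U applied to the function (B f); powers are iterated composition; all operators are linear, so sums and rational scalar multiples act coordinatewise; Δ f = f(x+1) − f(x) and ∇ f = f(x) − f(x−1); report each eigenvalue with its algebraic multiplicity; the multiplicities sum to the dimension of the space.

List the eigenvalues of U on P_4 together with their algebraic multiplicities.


λ = 0 (multiplicity 5)

image of 1: 0
image of x: 3
image of x^2: 6x + 1
image of x^3: 9x^2 + 3x + 3
image of x^4: 12x^3 + 6x^2 + 12x + 1
the matrix is upper triangular; its diagonal is (0, 0, 0, 0, 0)
for a triangular matrix the eigenvalues are the diagonal entries, with algebraic multiplicity their repetition count


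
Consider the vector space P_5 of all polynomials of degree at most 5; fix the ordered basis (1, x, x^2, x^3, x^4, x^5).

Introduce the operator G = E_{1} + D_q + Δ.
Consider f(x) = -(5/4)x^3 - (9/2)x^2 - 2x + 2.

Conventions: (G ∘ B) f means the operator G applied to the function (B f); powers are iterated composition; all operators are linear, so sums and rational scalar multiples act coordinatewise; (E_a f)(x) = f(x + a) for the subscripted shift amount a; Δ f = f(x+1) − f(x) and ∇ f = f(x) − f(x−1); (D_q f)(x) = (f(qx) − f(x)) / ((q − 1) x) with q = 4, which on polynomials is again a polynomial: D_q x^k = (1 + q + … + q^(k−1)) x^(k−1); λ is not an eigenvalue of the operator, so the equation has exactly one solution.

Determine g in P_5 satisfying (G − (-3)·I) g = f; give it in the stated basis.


write g with unknown coordinates in the stated basis and equate coefficients in (G − (-3)·I) g = f
solving from the highest basis element down gives g = -(5/16)x^3 + (63/64)x^2 - (575/256)x + 1893/1024
check: G g = -(5/16)x^3 - (477/64)x^2 + (1213/256)x - 3631/1024
so G g − (-3)·g = -(5/4)x^3 - (9/2)x^2 - 2x + 2 = f ✓

the image equals g(x) = -(5/16)x^3 + (63/64)x^2 - (575/256)x + 1893/1024


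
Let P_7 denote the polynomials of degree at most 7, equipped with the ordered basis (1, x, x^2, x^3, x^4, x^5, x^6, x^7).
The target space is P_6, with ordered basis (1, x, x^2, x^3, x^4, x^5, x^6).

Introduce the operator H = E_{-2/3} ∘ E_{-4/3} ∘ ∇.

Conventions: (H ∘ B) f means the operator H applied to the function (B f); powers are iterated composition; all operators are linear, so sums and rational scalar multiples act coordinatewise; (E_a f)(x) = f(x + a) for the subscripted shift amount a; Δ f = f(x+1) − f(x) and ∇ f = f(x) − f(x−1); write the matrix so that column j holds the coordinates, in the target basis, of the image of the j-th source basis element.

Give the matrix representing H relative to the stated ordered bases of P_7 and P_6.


the matrix is [[0, 1, -5, 19, -65, 211, -665, 2059]; [0, 0, 2, -15, 76, -325, 1266, -4655]; [0, 0, 0, 3, -30, 190, -975, 4431]; [0, 0, 0, 0, 4, -50, 380, -2275]; [0, 0, 0, 0, 0, 5, -75, 665]; [0, 0, 0, 0, 0, 0, 6, -105]; [0, 0, 0, 0, 0, 0, 0, 7]] (rows listed top to bottom)

image of 1: 0
image of x: 1
image of x^2: 2x - 5
image of x^3: 3x^2 - 15x + 19
image of x^4: 4x^3 - 30x^2 + 76x - 65
image of x^5: 5x^4 - 50x^3 + 190x^2 - 325x + 211
image of x^6: 6x^5 - 75x^4 + 380x^3 - 975x^2 + 1266x - 665
image of x^7: 7x^6 - 105x^5 + 665x^4 - 2275x^3 + 4431x^2 - 4655x + 2059
each image's coordinates form column j of the matrix


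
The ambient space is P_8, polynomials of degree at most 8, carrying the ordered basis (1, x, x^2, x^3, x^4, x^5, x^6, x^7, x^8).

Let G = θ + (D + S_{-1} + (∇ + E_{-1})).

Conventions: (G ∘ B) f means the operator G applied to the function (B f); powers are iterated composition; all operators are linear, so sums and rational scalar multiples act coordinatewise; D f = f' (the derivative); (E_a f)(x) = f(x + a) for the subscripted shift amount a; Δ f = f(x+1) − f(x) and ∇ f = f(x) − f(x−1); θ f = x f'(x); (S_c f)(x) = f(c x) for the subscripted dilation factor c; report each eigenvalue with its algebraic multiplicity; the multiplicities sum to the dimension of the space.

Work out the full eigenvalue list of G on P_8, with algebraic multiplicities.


λ = 1 (multiplicity 1), λ = 2 (multiplicity 1), λ = 3 (multiplicity 1), λ = 4 (multiplicity 1), λ = 5 (multiplicity 1), λ = 6 (multiplicity 1), λ = 7 (multiplicity 1), λ = 8 (multiplicity 1), λ = 10 (multiplicity 1)

image of 1: 2
image of x: x + 1
image of x^2: 4x^2 + 2x
image of x^3: 3x^3 + 3x^2
image of x^4: 6x^4 + 4x^3
image of x^5: 5x^5 + 5x^4
image of x^6: 8x^6 + 6x^5
image of x^7: 7x^7 + 7x^6
image of x^8: 10x^8 + 8x^7
the matrix is upper triangular; its diagonal is (2, 1, 4, 3, 6, 5, 8, 7, 10)
for a triangular matrix the eigenvalues are the diagonal entries, with algebraic multiplicity their repetition count


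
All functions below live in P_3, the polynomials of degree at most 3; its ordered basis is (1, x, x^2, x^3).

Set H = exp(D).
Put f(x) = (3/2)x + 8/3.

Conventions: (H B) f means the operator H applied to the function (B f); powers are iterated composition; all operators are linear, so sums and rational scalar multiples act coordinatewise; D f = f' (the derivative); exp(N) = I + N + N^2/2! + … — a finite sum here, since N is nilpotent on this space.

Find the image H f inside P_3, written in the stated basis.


order-1 term: 3/2
the series for exp(D) f terminates at order 1
exp(D) f = (3/2)x + 25/6

the result is g(x) = (3/2)x + 25/6


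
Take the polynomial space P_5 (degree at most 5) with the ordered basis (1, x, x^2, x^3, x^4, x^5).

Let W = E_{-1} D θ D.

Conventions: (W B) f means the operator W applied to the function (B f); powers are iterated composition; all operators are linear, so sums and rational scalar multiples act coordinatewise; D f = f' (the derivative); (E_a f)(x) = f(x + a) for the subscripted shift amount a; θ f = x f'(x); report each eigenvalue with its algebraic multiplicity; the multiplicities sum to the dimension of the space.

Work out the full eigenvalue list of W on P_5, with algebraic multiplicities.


λ = 0 (multiplicity 6)

image of 1: 0
image of x: 0
image of x^2: 2
image of x^3: 12x - 12
image of x^4: 36x^2 - 72x + 36
image of x^5: 80x^3 - 240x^2 + 240x - 80
the matrix is upper triangular; its diagonal is (0, 0, 0, 0, 0, 0)
for a triangular matrix the eigenvalues are the diagonal entries, with algebraic multiplicity their repetition count


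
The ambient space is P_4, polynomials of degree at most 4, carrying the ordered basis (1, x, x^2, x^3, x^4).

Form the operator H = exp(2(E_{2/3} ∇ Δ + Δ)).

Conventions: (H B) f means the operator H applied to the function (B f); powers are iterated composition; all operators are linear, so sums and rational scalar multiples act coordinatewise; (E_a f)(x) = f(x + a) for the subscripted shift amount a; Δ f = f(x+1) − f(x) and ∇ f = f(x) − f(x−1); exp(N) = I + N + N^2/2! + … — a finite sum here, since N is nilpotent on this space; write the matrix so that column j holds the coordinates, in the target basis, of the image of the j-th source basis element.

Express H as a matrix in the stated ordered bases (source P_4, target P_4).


image of 1: 1
image of x: x + 2
image of x^2: x^2 + 4x + 10
image of x^3: x^3 + 6x^2 + 30x + 54
image of x^4: x^4 + 8x^3 + 60x^2 + 216x + 1094/3
each image's coordinates form column j of the matrix

the matrix is [[1, 2, 10, 54, 1094/3]; [0, 1, 4, 30, 216]; [0, 0, 1, 6, 60]; [0, 0, 0, 1, 8]; [0, 0, 0, 0, 1]] (rows listed top to bottom)


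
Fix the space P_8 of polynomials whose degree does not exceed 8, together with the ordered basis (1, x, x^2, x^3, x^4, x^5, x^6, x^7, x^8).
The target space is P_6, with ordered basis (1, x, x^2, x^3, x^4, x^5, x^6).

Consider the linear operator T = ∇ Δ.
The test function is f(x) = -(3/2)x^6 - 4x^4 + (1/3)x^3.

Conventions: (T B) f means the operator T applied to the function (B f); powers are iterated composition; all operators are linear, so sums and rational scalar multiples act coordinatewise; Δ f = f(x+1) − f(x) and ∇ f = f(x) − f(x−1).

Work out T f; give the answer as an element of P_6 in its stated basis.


Δ f = -9x^5 - (45/2)x^4 - 46x^3 - (91/2)x^2 - 24x - 31/6
∇ Δ f = -45x^4 - 93x^2 + 2x - 11

the image equals g(x) = -45x^4 - 93x^2 + 2x - 11


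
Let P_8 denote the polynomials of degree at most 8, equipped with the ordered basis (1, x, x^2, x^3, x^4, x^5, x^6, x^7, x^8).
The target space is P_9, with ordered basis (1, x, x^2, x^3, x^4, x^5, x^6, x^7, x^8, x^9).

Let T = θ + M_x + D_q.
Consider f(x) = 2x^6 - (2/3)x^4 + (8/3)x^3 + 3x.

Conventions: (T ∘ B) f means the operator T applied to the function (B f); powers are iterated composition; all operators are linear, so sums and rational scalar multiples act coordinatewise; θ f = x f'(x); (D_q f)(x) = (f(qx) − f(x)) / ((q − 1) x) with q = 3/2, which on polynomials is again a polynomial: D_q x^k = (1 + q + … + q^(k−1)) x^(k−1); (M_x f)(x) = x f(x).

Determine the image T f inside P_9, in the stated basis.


g(x) = 2x^7 + 12x^6 + (1963/48)x^5 + (31/12)x^3 + (47/3)x^2 + 3x + 3

θ f = 12x^6 - (8/3)x^4 + 8x^3 + 3x
M_x f = 2x^7 - (2/3)x^5 + (8/3)x^4 + 3x^2
D_q f = (665/16)x^5 - (65/12)x^3 + (38/3)x^2 + 3
(θ + M_x + D_q) f = 2x^7 + 12x^6 + (1963/48)x^5 + (31/12)x^3 + (47/3)x^2 + 3x + 3


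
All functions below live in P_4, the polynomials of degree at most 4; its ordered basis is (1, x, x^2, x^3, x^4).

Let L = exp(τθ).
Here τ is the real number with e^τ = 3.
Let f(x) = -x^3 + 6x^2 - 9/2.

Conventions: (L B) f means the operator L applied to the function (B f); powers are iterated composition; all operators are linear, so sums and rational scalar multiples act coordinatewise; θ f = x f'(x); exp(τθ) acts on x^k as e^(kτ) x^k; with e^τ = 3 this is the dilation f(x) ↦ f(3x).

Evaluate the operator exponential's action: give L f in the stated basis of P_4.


g(x) = -27x^3 + 54x^2 - 9/2

exp(τθ) x^k = e^(kτ) x^k; with e^τ = 3 this sends x^k to 3^k x^k
x^2 ↦ 9 x^2
x^3 ↦ 27 x^3
applying this coordinatewise to f: exp(τθ) f = -27x^3 + 54x^2 - 9/2


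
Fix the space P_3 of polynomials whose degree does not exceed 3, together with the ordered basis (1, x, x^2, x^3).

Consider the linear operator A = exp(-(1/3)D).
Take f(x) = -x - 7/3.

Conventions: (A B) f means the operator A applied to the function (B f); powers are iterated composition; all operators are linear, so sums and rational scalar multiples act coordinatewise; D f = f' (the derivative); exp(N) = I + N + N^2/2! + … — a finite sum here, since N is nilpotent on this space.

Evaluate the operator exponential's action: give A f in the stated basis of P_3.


the image equals g(x) = -x - 2

order-1 term: 1/3
the series for exp(-(1/3)D) f terminates at order 1
exp(-(1/3)D) f = -x - 2


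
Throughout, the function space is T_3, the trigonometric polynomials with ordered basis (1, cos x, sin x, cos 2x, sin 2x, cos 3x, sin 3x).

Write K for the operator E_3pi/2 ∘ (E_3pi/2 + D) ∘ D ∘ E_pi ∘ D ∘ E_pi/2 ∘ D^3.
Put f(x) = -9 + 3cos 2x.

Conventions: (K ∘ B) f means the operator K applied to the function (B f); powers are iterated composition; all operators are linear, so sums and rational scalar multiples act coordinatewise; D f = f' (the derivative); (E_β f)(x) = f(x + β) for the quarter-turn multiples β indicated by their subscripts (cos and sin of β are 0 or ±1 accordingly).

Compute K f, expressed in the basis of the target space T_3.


g(x) = -192cos 2x + 96sin 2x

D f = -6sin 2x
D D f = -12cos 2x
D D D f = 24sin 2x
E_pi/2 D^3 f = -24sin 2x
D E_pi/2 D^3 f = -48cos 2x
E_pi D E_pi/2 D^3 f = -48cos 2x
D E_pi D E_pi/2 D^3 f = 96sin 2x
E_3pi/2 (D ∘ E_pi ∘ D) E_pi/2 D^3 f = -96sin 2x
D (D ∘ E_pi ∘ D) E_pi/2 D^3 f = 192cos 2x
(E_3pi/2 + D) (D ∘ E_pi ∘ D) E_pi/2 D^3 f = 192cos 2x - 96sin 2x
E_3pi/2 (E_3pi/2 + D) (D ∘ E_pi ∘ D) E_pi/2 D^3 f = -192cos 2x + 96sin 2x


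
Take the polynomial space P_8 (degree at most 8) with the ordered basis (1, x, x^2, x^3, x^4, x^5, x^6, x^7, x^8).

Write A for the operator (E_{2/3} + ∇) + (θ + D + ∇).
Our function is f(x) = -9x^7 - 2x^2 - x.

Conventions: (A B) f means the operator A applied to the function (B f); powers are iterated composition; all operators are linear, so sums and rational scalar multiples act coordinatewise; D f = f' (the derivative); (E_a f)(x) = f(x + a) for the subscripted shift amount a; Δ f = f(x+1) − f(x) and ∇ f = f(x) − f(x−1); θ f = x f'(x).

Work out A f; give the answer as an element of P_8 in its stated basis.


E_{2/3} f = -9x^7 - 42x^6 - 84x^5 - (280/3)x^4 - (560/9)x^3 - (242/9)x^2 - (745/81)x - 506/243
∇ f = -63x^6 + 189x^5 - 315x^4 + 315x^3 - 189x^2 + 59x - 8
(E_{2/3} + ∇) f = -9x^7 - 105x^6 + 105x^5 - (1225/3)x^4 + (2275/9)x^3 - (1943/9)x^2 + (4034/81)x - 2450/243
θ f = -63x^7 - 4x^2 - x
D f = -63x^6 - 4x - 1
∇ f = -63x^6 + 189x^5 - 315x^4 + 315x^3 - 189x^2 + 59x - 8
(θ + D + ∇) f = -63x^7 - 126x^6 + 189x^5 - 315x^4 + 315x^3 - 193x^2 + 54x - 9
((E_{2/3} + ∇) + (θ + D + ∇)) f = -72x^7 - 231x^6 + 294x^5 - (2170/3)x^4 + (5110/9)x^3 - (3680/9)x^2 + (8408/81)x - 4637/243

g(x) = -72x^7 - 231x^6 + 294x^5 - (2170/3)x^4 + (5110/9)x^3 - (3680/9)x^2 + (8408/81)x - 4637/243


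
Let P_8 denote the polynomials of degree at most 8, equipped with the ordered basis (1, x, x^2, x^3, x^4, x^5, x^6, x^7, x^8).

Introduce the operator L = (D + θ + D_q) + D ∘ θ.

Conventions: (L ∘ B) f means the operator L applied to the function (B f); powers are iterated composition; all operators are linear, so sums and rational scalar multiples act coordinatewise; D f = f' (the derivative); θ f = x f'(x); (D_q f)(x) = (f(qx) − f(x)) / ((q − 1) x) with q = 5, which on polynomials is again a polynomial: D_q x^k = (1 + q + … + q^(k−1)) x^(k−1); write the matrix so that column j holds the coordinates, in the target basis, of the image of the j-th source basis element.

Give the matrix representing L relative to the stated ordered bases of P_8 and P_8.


image of 1: 0
image of x: x + 3
image of x^2: 2x^2 + 12x
image of x^3: 3x^3 + 43x^2
image of x^4: 4x^4 + 176x^3
image of x^5: 5x^5 + 811x^4
image of x^6: 6x^6 + 3948x^5
image of x^7: 7x^7 + 19587x^6
image of x^8: 8x^8 + 97728x^7
each image's coordinates form column j of the matrix

the matrix is [[0, 3, 0, 0, 0, 0, 0, 0, 0]; [0, 1, 12, 0, 0, 0, 0, 0, 0]; [0, 0, 2, 43, 0, 0, 0, 0, 0]; [0, 0, 0, 3, 176, 0, 0, 0, 0]; [0, 0, 0, 0, 4, 811, 0, 0, 0]; [0, 0, 0, 0, 0, 5, 3948, 0, 0]; [0, 0, 0, 0, 0, 0, 6, 19587, 0]; [0, 0, 0, 0, 0, 0, 0, 7, 97728]; [0, 0, 0, 0, 0, 0, 0, 0, 8]] (rows listed top to bottom)


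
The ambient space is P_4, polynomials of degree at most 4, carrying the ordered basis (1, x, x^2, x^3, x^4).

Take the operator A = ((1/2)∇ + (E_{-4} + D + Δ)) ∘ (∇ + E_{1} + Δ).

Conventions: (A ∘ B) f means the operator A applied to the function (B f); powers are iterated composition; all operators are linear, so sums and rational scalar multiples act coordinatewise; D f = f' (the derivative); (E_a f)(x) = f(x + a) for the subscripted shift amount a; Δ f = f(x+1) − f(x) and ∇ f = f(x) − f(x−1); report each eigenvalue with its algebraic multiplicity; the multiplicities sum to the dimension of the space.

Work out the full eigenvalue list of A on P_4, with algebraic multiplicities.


image of 1: 1
image of x: x + 3/2
image of x^2: x^2 + 3x + 17/2
image of x^3: x^3 + (9/2)x^2 + (51/2)x + 169/2
image of x^4: x^4 + 6x^3 + 51x^2 + 338x - 823/2
the matrix is upper triangular; its diagonal is (1, 1, 1, 1, 1)
for a triangular matrix the eigenvalues are the diagonal entries, with algebraic multiplicity their repetition count

λ = 1 (multiplicity 5)


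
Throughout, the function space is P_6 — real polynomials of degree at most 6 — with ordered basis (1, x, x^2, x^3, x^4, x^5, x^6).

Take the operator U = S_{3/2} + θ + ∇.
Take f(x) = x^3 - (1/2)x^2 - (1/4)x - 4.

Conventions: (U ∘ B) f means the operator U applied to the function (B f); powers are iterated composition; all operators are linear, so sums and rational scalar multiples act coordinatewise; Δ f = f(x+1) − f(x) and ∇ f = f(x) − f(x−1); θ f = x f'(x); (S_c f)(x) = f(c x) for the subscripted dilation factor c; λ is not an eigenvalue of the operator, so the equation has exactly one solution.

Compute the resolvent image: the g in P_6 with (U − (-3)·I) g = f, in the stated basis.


g(x) = (8/75)x^3 - (82/725)x^2 + (859/15950)x - 204493/191400

write g with unknown coordinates in the stated basis and equate coefficients in (U − (-3)·I) g = f
solving from the highest basis element down gives g = (8/75)x^3 - (82/725)x^2 + (859/15950)x - 204493/191400
check: U g = (17/25)x^3 - (233/1450)x^2 - (13129/31900)x - 50707/63800
so U g − (-3)·g = x^3 - (1/2)x^2 - (1/4)x - 4 = f ✓


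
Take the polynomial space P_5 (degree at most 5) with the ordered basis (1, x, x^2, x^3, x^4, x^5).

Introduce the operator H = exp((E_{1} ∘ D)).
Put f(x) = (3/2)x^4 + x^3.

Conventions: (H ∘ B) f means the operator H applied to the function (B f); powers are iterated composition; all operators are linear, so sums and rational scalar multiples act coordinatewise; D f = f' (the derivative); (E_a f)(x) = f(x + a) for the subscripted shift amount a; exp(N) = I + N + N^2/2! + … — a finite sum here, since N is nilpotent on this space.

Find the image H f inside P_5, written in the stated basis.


order-1 term: 6x^3 + 21x^2 + 24x + 9
order-2 term: 9x^2 + 39x + 42
order-3 term: 6x + 19
order-4 term: 3/2
the series for exp((E_{1} ∘ D)) f terminates at order 4
exp((E_{1} ∘ D)) f = (3/2)x^4 + 7x^3 + 30x^2 + 69x + 143/2

the result is g(x) = (3/2)x^4 + 7x^3 + 30x^2 + 69x + 143/2


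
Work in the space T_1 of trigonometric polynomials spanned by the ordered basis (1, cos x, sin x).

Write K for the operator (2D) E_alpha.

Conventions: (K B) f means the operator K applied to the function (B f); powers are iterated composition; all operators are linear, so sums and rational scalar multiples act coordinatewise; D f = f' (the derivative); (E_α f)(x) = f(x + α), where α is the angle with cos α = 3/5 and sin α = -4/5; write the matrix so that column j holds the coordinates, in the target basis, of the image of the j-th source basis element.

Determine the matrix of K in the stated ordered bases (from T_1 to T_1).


image of 1: 0
image of cos x: (8/5)cos x - (6/5)sin x
image of sin x: (6/5)cos x + (8/5)sin x
each image's coordinates form column j of the matrix

the matrix is [[0, 0, 0]; [0, 8/5, 6/5]; [0, -6/5, 8/5]] (rows listed top to bottom)


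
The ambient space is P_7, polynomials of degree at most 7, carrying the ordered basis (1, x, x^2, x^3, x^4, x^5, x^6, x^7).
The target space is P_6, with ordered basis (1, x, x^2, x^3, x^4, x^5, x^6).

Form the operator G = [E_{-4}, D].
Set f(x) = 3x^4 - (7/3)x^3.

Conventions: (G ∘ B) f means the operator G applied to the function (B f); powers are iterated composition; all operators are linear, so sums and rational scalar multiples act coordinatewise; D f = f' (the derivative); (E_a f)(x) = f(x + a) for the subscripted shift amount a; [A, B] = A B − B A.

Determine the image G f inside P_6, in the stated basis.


the image equals g(x) = 0

D f = 12x^3 - 7x^2
E_{-4} D f = 12x^3 - 151x^2 + 632x - 880
E_{-4} f = 3x^4 - (151/3)x^3 + 316x^2 - 880x + 2752/3
D E_{-4} f = 12x^3 - 151x^2 + 632x - 880
[E_{-4}, D] f = 0


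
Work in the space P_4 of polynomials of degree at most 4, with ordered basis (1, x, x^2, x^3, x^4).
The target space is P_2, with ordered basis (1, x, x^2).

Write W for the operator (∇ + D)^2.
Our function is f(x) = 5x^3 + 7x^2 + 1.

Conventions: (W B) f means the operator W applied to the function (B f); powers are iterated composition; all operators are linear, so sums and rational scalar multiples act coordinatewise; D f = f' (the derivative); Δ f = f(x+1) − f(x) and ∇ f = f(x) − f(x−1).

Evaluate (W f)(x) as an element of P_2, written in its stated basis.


g(x) = 120x - 4

∇ f = 15x^2 - x - 2
D f = 15x^2 + 14x
(∇ + D) f = 30x^2 + 13x - 2
∇ (∇ + D) f = 60x - 17
D (∇ + D) f = 60x + 13
(∇ + D) (∇ + D) f = 120x - 4


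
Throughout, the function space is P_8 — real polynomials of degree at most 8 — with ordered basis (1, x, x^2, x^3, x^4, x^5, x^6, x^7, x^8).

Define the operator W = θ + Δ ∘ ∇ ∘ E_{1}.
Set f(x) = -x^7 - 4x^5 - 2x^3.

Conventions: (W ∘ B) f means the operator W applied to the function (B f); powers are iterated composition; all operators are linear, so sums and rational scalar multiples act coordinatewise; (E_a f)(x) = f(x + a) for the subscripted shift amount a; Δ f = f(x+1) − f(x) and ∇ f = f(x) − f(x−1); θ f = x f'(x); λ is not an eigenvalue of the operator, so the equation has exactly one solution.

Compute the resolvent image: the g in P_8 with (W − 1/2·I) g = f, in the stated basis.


the image equals g(x) = -(2/13)x^7 + (64/117)x^5 + (120/13)x^4 + (1124/45)x^3 - (280/9)x^2 - (401224/585)x + 250264/585

write g with unknown coordinates in the stated basis and equate coefficients in (W − 1/2·I) g = f
solving from the highest basis element down gives g = -(2/13)x^7 + (64/117)x^5 + (120/13)x^4 + (1124/45)x^3 - (280/9)x^2 - (401224/585)x + 250264/585
check: W g = -(14/13)x^7 - (436/117)x^5 + (60/13)x^4 + (472/45)x^3 - (140/9)x^2 - (200612/585)x + 125132/585
so W g − 1/2·g = -x^7 - 4x^5 - 2x^3 = f ✓


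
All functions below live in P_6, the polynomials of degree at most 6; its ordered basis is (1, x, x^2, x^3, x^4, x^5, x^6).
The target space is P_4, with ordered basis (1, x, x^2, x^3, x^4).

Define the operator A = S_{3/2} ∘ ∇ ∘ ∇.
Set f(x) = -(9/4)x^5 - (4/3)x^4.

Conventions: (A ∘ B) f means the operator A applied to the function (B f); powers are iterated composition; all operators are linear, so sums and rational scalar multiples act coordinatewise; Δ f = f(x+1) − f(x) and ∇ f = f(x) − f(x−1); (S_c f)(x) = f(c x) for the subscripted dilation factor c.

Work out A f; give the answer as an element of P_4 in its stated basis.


the result is g(x) = -(1215/8)x^3 + (1071/4)x^2 - (753/4)x + 293/6

∇ f = -(45/4)x^4 + (103/6)x^3 - (29/2)x^2 + (71/12)x - 11/12
∇ ∇ f = -45x^3 + 119x^2 - (251/2)x + 293/6
S_{3/2} (∇ ∘ ∇) f = -(1215/8)x^3 + (1071/4)x^2 - (753/4)x + 293/6


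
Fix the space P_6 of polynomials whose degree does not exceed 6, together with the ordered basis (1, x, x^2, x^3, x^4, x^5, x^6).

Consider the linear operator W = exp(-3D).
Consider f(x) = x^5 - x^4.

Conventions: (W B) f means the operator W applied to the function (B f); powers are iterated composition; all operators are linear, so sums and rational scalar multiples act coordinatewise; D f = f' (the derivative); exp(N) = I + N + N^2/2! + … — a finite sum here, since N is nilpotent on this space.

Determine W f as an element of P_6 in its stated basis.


the result is g(x) = x^5 - 16x^4 + 102x^3 - 324x^2 + 513x - 324

order-1 term: -15x^4 + 12x^3
order-2 term: 90x^3 - 54x^2
order-3 term: -270x^2 + 108x
order-4 term: 405x - 81
order-5 term: -243
the series for exp(-3D) f terminates at order 5
exp(-3D) f = x^5 - 16x^4 + 102x^3 - 324x^2 + 513x - 324


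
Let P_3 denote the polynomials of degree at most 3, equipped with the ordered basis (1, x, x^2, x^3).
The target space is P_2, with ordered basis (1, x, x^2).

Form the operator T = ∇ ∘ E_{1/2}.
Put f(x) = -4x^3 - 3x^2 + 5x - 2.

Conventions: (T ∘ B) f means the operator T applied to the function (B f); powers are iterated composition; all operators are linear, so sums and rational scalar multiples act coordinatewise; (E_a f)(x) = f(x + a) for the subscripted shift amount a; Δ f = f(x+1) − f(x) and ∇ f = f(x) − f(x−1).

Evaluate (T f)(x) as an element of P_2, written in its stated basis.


E_{1/2} f = -4x^3 - 9x^2 - x - 3/4
∇ E_{1/2} f = -12x^2 - 6x + 4

the image equals g(x) = -12x^2 - 6x + 4


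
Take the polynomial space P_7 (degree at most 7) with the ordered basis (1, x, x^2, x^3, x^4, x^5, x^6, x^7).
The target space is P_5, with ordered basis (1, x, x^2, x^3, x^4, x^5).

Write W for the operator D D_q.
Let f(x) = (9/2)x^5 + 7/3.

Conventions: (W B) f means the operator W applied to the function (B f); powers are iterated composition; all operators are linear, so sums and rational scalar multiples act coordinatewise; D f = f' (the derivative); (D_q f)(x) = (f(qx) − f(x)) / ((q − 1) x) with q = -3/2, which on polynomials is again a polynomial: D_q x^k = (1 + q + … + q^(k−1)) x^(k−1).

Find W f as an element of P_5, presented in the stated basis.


D_q f = (495/32)x^4
D D_q f = (495/8)x^3

the image equals g(x) = (495/8)x^3


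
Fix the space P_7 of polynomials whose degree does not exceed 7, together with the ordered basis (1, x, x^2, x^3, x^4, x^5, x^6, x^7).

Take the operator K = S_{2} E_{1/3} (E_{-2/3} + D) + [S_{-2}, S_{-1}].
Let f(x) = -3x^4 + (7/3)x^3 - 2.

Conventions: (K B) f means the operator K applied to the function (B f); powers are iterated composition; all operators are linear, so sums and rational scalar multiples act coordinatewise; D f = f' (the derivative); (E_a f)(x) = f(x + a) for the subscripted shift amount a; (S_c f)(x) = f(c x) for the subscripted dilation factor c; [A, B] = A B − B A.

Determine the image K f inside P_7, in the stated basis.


the image equals g(x) = -48x^4 - (136/3)x^3 - (112/3)x^2 + (34/9)x - 145/81

E_{-2/3} f = -3x^4 + (31/3)x^3 - (38/3)x^2 + (20/3)x - 266/81
D f = -12x^3 + 7x^2
(E_{-2/3} + D) f = -3x^4 - (5/3)x^3 - (17/3)x^2 + (20/3)x - 266/81
E_{1/3} (E_{-2/3} + D) f = -3x^4 - (17/3)x^3 - (28/3)x^2 + (17/9)x - 145/81
S_{2} E_{1/3} (E_{-2/3} + D) f = -48x^4 - (136/3)x^3 - (112/3)x^2 + (34/9)x - 145/81
S_{-1} f = -3x^4 - (7/3)x^3 - 2
S_{-2} S_{-1} f = -48x^4 + (56/3)x^3 - 2
S_{-2} f = -48x^4 - (56/3)x^3 - 2
S_{-1} S_{-2} f = -48x^4 + (56/3)x^3 - 2
[S_{-2}, S_{-1}] f = 0
(S_{2} E_{1/3} (E_{-2/3} + D) + [S_{-2}, S_{-1}]) f = -48x^4 - (136/3)x^3 - (112/3)x^2 + (34/9)x - 145/81


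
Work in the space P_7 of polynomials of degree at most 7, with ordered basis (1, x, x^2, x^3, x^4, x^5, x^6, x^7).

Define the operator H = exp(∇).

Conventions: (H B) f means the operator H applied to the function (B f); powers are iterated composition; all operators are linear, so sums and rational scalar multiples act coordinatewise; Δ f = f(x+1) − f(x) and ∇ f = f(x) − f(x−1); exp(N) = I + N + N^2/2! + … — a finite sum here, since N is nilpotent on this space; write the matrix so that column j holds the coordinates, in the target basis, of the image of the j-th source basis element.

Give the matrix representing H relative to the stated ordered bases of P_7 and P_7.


image of 1: 1
image of x: x + 1
image of x^2: x^2 + 2x
image of x^3: x^3 + 3x^2 - 1
image of x^4: x^4 + 4x^3 - 4x + 1
image of x^5: x^5 + 5x^4 - 10x^2 + 5x + 2
image of x^6: x^6 + 6x^5 - 20x^3 + 15x^2 + 12x - 9
image of x^7: x^7 + 7x^6 - 35x^4 + 35x^3 + 42x^2 - 63x + 9
each image's coordinates form column j of the matrix

the matrix is [[1, 1, 0, -1, 1, 2, -9, 9]; [0, 1, 2, 0, -4, 5, 12, -63]; [0, 0, 1, 3, 0, -10, 15, 42]; [0, 0, 0, 1, 4, 0, -20, 35]; [0, 0, 0, 0, 1, 5, 0, -35]; [0, 0, 0, 0, 0, 1, 6, 0]; [0, 0, 0, 0, 0, 0, 1, 7]; [0, 0, 0, 0, 0, 0, 0, 1]] (rows listed top to bottom)


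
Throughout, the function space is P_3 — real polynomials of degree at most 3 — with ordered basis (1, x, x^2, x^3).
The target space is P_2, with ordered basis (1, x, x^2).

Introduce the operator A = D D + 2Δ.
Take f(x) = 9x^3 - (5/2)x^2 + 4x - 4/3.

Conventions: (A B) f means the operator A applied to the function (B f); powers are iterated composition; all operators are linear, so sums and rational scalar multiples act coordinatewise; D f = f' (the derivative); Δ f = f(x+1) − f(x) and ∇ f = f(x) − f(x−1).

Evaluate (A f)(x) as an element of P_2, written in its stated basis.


D f = 27x^2 - 5x + 4
D D f = 54x - 5
Δ f = 27x^2 + 22x + 21/2
(2Δ) f = 54x^2 + 44x + 21
(D D + 2Δ) f = 54x^2 + 98x + 16

g(x) = 54x^2 + 98x + 16


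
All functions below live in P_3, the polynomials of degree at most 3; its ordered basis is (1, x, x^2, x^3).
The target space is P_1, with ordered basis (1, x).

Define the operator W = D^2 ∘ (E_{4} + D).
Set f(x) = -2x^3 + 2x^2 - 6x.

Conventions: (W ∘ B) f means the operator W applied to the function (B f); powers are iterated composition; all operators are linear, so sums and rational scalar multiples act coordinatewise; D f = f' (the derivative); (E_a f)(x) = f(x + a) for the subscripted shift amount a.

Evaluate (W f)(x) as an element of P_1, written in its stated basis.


g(x) = -12x - 56

E_{4} f = -2x^3 - 22x^2 - 86x - 120
D f = -6x^2 + 4x - 6
(E_{4} + D) f = -2x^3 - 28x^2 - 82x - 126
D (E_{4} + D) f = -6x^2 - 56x - 82
D D (E_{4} + D) f = -12x - 56


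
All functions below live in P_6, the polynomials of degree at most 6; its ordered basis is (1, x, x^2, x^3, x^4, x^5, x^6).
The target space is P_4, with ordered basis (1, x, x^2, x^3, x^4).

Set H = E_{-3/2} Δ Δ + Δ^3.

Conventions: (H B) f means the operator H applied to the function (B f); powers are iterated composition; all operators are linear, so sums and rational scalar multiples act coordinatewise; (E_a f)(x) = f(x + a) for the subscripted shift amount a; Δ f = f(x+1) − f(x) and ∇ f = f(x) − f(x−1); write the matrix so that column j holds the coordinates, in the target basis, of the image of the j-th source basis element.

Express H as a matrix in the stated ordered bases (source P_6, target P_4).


the matrix is [[0, 0, 2, 3, 41, 285/2, 4411/8]; [0, 0, 0, 6, 12, 205, 855]; [0, 0, 0, 0, 12, 30, 615]; [0, 0, 0, 0, 0, 20, 60]; [0, 0, 0, 0, 0, 0, 30]] (rows listed top to bottom)

image of 1: 0
image of x: 0
image of x^2: 2
image of x^3: 6x + 3
image of x^4: 12x^2 + 12x + 41
image of x^5: 20x^3 + 30x^2 + 205x + 285/2
image of x^6: 30x^4 + 60x^3 + 615x^2 + 855x + 4411/8
each image's coordinates form column j of the matrix


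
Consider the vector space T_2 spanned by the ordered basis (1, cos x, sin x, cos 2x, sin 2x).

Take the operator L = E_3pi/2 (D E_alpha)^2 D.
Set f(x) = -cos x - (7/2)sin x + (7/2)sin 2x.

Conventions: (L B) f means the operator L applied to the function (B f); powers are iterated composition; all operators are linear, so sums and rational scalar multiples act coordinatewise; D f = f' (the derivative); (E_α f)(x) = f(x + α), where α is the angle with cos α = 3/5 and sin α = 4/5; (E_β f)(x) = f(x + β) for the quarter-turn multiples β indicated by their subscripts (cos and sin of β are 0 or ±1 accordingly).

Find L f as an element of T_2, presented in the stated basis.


the result is g(x) = (77/25)cos x - (97/50)sin x - (14756/625)cos 2x + (9408/625)sin 2x

D f = -(7/2)cos x + sin x + 7cos 2x
E_alpha D f = -(13/10)cos x + (17/5)sin x - (49/25)cos 2x - (168/25)sin 2x
D E_alpha D f = (17/5)cos x + (13/10)sin x - (336/25)cos 2x + (98/25)sin 2x
E_alpha (D E_alpha) D f = (77/25)cos x - (97/50)sin x + (4704/625)cos 2x + (7378/625)sin 2x
D E_alpha (D E_alpha) D f = -(97/50)cos x - (77/25)sin x + (14756/625)cos 2x - (9408/625)sin 2x
E_3pi/2 (D E_alpha)^2 D f = (77/25)cos x - (97/50)sin x - (14756/625)cos 2x + (9408/625)sin 2x


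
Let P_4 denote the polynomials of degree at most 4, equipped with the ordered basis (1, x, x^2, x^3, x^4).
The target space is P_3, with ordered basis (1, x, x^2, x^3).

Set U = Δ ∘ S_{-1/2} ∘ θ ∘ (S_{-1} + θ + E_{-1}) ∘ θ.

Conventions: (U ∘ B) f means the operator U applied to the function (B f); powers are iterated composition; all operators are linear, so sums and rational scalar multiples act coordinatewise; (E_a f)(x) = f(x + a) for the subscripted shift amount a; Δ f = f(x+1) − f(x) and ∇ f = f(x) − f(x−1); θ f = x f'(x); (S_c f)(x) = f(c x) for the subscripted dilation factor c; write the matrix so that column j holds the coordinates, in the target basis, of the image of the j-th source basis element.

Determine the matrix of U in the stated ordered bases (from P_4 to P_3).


the matrix is [[0, -1/2, 6, -99/8, 32]; [0, 0, 8, -153/8, 66]; [0, 0, 0, -81/8, 54]; [0, 0, 0, 0, 24]] (rows listed top to bottom)

image of 1: 0
image of x: -1/2
image of x^2: 8x + 6
image of x^3: -(81/8)x^2 - (153/8)x - 99/8
image of x^4: 24x^3 + 54x^2 + 66x + 32
each image's coordinates form column j of the matrix


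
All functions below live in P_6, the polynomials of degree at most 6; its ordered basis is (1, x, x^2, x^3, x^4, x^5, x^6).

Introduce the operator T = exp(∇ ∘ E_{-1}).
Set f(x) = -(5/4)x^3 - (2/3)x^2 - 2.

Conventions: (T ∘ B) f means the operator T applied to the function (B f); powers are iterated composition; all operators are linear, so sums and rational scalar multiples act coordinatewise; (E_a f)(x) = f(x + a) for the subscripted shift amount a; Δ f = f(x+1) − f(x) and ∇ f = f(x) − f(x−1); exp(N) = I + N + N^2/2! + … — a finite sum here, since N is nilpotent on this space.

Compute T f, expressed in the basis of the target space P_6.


the image equals g(x) = -(5/4)x^3 - (53/12)x^2 + (37/6)x + 7/12

order-1 term: -(15/4)x^2 + (119/12)x - 27/4
order-2 term: -(15/4)x + 127/12
order-3 term: -5/4
the series for exp(∇ ∘ E_{-1}) f terminates at order 3
exp(∇ ∘ E_{-1}) f = -(5/4)x^3 - (53/12)x^2 + (37/6)x + 7/12


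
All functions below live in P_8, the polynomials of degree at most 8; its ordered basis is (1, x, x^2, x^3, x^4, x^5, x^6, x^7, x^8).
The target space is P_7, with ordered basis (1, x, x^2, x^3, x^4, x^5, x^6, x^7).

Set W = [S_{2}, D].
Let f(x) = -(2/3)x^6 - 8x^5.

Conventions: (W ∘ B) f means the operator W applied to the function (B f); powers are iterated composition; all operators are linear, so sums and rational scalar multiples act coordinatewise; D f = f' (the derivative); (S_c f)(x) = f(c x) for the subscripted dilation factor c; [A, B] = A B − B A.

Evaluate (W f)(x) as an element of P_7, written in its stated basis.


D f = -4x^5 - 40x^4
S_{2} D f = -128x^5 - 640x^4
S_{2} f = -(128/3)x^6 - 256x^5
D S_{2} f = -256x^5 - 1280x^4
[S_{2}, D] f = 128x^5 + 640x^4

the image equals g(x) = 128x^5 + 640x^4


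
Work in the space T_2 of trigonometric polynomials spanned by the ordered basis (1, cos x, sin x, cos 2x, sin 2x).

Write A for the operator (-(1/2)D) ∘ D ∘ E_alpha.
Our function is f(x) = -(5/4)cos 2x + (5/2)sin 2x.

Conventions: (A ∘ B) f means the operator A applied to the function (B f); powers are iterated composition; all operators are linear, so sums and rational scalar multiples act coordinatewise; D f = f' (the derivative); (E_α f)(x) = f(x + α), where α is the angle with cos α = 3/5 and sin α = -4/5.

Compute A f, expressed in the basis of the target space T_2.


the result is g(x) = -(41/10)cos 2x - (19/5)sin 2x

E_alpha f = -(41/20)cos 2x - (19/10)sin 2x
D E_alpha f = -(19/5)cos 2x + (41/10)sin 2x
D (D ∘ E_alpha) f = (41/5)cos 2x + (38/5)sin 2x
(-(1/2)D) (D ∘ E_alpha) f = -(41/10)cos 2x - (19/5)sin 2x


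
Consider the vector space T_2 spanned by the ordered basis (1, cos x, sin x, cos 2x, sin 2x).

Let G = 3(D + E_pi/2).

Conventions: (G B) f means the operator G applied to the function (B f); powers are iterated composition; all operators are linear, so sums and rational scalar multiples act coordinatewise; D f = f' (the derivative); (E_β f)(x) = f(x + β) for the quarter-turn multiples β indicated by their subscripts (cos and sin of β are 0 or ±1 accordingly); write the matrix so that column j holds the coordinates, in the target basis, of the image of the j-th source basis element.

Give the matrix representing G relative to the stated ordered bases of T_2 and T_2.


the matrix is [[3, 0, 0, 0, 0]; [0, 0, 6, 0, 0]; [0, -6, 0, 0, 0]; [0, 0, 0, -3, 6]; [0, 0, 0, -6, -3]] (rows listed top to bottom)

image of 1: 3
image of cos x: -6sin x
image of sin x: 6cos x
image of cos 2x: -3cos 2x - 6sin 2x
image of sin 2x: 6cos 2x - 3sin 2x
each image's coordinates form column j of the matrix


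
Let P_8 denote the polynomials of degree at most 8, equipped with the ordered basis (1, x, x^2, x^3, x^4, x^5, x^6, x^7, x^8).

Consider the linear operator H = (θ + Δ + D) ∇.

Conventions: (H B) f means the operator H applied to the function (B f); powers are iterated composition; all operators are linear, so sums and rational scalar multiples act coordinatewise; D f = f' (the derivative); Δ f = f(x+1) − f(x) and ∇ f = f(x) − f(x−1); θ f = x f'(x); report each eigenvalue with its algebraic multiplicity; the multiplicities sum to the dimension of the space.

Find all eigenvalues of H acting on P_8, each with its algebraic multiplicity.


λ = 0 (multiplicity 9)

image of 1: 0
image of x: 0
image of x^2: 2x + 4
image of x^3: 6x^2 + 9x - 3
image of x^4: 12x^3 + 12x^2 - 8x + 6
image of x^5: 20x^4 + 10x^3 - 10x^2 + 25x - 5
image of x^6: 30x^5 + 60x^2 - 24x + 8
image of x^7: 42x^6 - 21x^5 + 35x^4 + 105x^3 - 63x^2 + 49x - 7
image of x^8: 56x^7 - 56x^6 + 112x^5 + 140x^4 - 112x^3 + 168x^2 - 48x + 10
the matrix is upper triangular; its diagonal is (0, 0, 0, 0, 0, 0, 0, 0, 0)
for a triangular matrix the eigenvalues are the diagonal entries, with algebraic multiplicity their repetition count


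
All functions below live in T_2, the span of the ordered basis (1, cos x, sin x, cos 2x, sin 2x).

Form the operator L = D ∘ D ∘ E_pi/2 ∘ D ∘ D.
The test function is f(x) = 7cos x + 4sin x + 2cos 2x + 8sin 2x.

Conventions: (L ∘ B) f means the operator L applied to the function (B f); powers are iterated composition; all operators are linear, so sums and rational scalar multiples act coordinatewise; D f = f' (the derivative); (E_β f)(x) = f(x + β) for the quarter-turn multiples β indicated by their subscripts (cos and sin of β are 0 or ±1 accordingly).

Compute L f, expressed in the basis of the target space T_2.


D f = 4cos x - 7sin x + 16cos 2x - 4sin 2x
D D f = -7cos x - 4sin x - 8cos 2x - 32sin 2x
E_pi/2 D D f = -4cos x + 7sin x + 8cos 2x + 32sin 2x
D E_pi/2 D D f = 7cos x + 4sin x + 64cos 2x - 16sin 2x
D D E_pi/2 D D f = 4cos x - 7sin x - 32cos 2x - 128sin 2x

the result is g(x) = 4cos x - 7sin x - 32cos 2x - 128sin 2x


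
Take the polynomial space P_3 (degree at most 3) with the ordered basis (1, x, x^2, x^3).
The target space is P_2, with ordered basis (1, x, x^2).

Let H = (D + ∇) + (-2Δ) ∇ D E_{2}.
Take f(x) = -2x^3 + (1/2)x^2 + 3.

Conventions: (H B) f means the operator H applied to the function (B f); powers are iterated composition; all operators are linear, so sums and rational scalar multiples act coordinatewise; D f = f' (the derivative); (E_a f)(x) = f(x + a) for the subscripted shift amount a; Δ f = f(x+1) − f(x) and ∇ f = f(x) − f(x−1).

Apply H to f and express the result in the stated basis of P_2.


D f = -6x^2 + x
∇ f = -6x^2 + 7x - 5/2
(D + ∇) f = -12x^2 + 8x - 5/2
E_{2} f = -2x^3 - (23/2)x^2 - 22x - 11
D E_{2} f = -6x^2 - 23x - 22
∇ D E_{2} f = -12x - 17
Δ (∇ D) E_{2} f = -12
(-2Δ) (∇ D) E_{2} f = 24
((D + ∇) + (-2Δ) ∇ D E_{2}) f = -12x^2 + 8x + 43/2

the result is g(x) = -12x^2 + 8x + 43/2


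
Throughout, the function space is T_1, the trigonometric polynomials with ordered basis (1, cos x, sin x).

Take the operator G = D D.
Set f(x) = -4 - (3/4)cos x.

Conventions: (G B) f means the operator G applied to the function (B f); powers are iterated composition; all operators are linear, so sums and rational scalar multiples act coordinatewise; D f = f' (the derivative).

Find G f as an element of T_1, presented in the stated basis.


D f = (3/4)sin x
D D f = (3/4)cos x

the image equals g(x) = (3/4)cos x
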